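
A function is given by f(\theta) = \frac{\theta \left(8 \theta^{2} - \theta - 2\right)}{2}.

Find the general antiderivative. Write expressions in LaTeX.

Check any antiderivative F(\theta) by computing F'(\theta) and comparing it with f(\theta).
Check: d/d\theta[\theta^{4} - \frac{\theta^{3}}{6} - \frac{\theta^{2}}{2}] = 4 \theta^{3} - \frac{\theta^{2}}{2} - \theta, which equals f(\theta).

F(\theta) = \theta^{4} - \frac{\theta^{3}}{6} - \frac{\theta^{2}}{2} + C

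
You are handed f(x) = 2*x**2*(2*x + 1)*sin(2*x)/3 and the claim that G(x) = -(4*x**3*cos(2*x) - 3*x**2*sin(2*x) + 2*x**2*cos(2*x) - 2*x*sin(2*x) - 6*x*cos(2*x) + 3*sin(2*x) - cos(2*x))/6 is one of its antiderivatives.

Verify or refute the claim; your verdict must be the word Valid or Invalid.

Invalid: d/dx[G] - f = -x**2*cos(2*x) - x*sin(2*x), which is not 0.

d/dx[G] = 4*x**3*sin(2*x)/3 + 2*x**2*sin(2*x)/3 - x**2*cos(2*x) - x*sin(2*x)
d/dx[G] - f(x) = -x**2*cos(2*x) - x*sin(2*x) != 0.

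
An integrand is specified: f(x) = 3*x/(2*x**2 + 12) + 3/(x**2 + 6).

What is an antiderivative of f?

An antiderivative is F(x) = 3*log(x**2 + 6)/4 + sqrt(6)*atan(sqrt(6)*x/6)/2.

The integrand splits into summands that can be handled one at a time.
Check: d/dx[3*log(x**2 + 6)/4 + sqrt(6)*atan(sqrt(6)*x/6)/2] = (3*x + 6)/(2*x**2 + 12), which equals f(x).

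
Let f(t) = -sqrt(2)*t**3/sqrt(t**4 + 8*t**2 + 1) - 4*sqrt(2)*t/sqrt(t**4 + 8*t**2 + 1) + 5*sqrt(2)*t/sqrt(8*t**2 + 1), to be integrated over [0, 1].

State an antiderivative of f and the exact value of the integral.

The integrand splits into summands that can be handled one at a time.
F(t) = 5*sqrt(4*t**2 + 1/2)/4 - sqrt(t**4/2 + 4*t**2 + 1/2) is an antiderivative of f.
Check: d/dt[5*sqrt(4*t**2 + 1/2)/4 - sqrt(t**4/2 + 4*t**2 + 1/2)] = (-sqrt(2)*t**3*sqrt(8*t**2 + 1) - 4*sqrt(2)*t*sqrt(8*t**2 + 1) + 5*sqrt(2)*t*sqrt(t**4 + 8*t**2 + 1))/(sqrt(8*t**2 + 1)*sqrt(t**4 + 8*t**2 + 1)), which equals f(t).
F(1) = -sqrt(5) + 15*sqrt(2)/8; F(0) = sqrt(2)/8.
Integral = F(1) - F(0) = -sqrt(5) + 7*sqrt(2)/4.

Antiderivative: F(t) = 5*sqrt(4*t**2 + 1/2)/4 - sqrt(t**4/2 + 4*t**2 + 1/2); value = -sqrt(5) + 7*sqrt(2)/4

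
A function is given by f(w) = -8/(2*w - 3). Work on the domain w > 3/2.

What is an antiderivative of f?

Whatever form F(w) takes, F'(w) = f(w) is non-negotiable.
Check: d/dw[-4*log(w - 3/2)] = -8/(2*w - 3) = f(w).

An antiderivative is F(w) = -4*log(w - 3/2).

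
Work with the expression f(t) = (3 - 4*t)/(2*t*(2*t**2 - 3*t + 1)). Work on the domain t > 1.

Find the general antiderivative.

F(t) = 3*log(t)/2 - log(t - 1)/2 - log(t - 1/2) + C

The denominator factors as 2*t*(t - 1)*(2*t - 1); partial fractions split f into directly integrable pieces: -2/(2*t - 1) - 1/(2*(t - 1)) + 3/(2*t).
Check: d/dt[3*log(t)/2 - log(t - 1)/2 - log(t - 1/2)] = (3 - 4*t)/(4*t**3 - 6*t**2 + 2*t), which equals f(t).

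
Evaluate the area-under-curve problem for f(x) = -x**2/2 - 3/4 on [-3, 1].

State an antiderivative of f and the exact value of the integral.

Recover f(x) by differentiating a candidate F(x); any mismatch rules it out.
F(x) = -x**3/6 - 3*x/4 is an antiderivative of f.
Check: d/dx[-x**3/6 - 3*x/4] = -x**2/2 - 3/4 = f(x).
F(1) = -11/12; F(-3) = 27/4.
Integral = F(1) - F(-3) = -23/3.

Antiderivative: F(x) = -x**3/6 - 3*x/4; value = -23/3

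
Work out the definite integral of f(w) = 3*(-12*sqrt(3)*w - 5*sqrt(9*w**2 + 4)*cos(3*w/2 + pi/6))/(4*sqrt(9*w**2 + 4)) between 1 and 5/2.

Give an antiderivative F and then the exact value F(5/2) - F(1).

Antiderivative: F(w) = -(2*sqrt(3)*sqrt(9*w**2 + 4) + 5*sin(3*w/2 + pi/6))/2; value = -sqrt(723)/2 + 5*sin(pi/6 + 3/2)/2 - 5*sin(pi/6 + 15/4)/2 + sqrt(39)

For F(w) to be correct the identity F'(w) - f(w) = 0 must hold.
F(w) = -(2*sqrt(3)*sqrt(9*w**2 + 4) + 5*sin(3*w/2 + pi/6))/2 is an antiderivative of f.
Check: d/dw[-(2*sqrt(3)*sqrt(9*w**2 + 4) + 5*sin(3*w/2 + pi/6))/2] = (-36*sqrt(3)*w - 15*sqrt(9*w**2 + 4)*cos(3*w/2 + pi/6))/(4*sqrt(9*w**2 + 4)), which equals f(w).
F(5/2) = -sqrt(723)/2 - 5*sin(pi/6 + 15/4)/2; F(1) = -sqrt(39) - 5*sin(pi/6 + 3/2)/2.
Integral = F(5/2) - F(1) = -sqrt(723)/2 + 5*sin(pi/6 + 3/2)/2 - 5*sin(pi/6 + 15/4)/2 + sqrt(39).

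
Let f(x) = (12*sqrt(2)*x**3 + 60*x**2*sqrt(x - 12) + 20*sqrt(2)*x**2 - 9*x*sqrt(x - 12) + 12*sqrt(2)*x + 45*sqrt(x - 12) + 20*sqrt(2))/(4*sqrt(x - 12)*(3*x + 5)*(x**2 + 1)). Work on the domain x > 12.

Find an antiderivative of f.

A candidate is checked by its d/dx: the result must match f(x).
Check: d/dx[(8*sqrt(2)*sqrt(x - 12) + 20*log(3*x + 5) - 3*atan(x))/4] = (12*sqrt(2)*x**3 + 60*x**2*sqrt(x - 12) + 20*sqrt(2)*x**2 - 9*x*sqrt(x - 12) + 12*sqrt(2)*x + 45*sqrt(x - 12) + 20*sqrt(2))/(12*x**3*sqrt(x - 12) + 20*x**2*sqrt(x - 12) + 12*x*sqrt(x - 12) + 20*sqrt(x - 12)), which equals f(x).

An antiderivative is F(x) = (8*sqrt(2)*sqrt(x - 12) + 20*log(3*x + 5) - 3*atan(x))/4.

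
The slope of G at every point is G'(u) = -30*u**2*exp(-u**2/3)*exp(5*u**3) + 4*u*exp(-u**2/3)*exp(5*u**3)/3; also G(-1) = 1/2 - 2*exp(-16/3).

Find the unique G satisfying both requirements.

G(u) = (1 - 4*exp(5*u**3 - u**2/3))/2

The substitution w = 5*u**3 - u**2/3 works: G'(u) is exactly (dG/dw)*(dw/du) for that inner function.
A general antiderivative is -2*exp(5*u**3 - u**2/3) + C.
The condition gives C = 1/2 - 2*exp(-16/3) - (-2*exp(-16/3)) = 1/2.
So G(u) = (1 - 4*exp(5*u**3 - u**2/3))/2.
Check: d/du[(1 - 4*exp(5*u**3 - u**2/3))/2] = -30*u**2*exp(-u**2/3)*exp(5*u**3) + 4*u*exp(-u**2/3)*exp(5*u**3)/3 = G'(u).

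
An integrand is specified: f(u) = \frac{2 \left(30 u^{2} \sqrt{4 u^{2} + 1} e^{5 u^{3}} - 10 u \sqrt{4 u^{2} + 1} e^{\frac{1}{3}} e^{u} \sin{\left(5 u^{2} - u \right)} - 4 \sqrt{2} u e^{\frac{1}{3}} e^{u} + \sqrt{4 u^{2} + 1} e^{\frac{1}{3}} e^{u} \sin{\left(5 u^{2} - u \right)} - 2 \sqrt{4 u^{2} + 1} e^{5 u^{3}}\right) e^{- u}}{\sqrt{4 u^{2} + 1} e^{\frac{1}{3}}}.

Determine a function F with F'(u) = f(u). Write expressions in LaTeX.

An antiderivative is F(u) = 2 \left(- \sqrt{2} \sqrt{4 u^{2} + 1} + \cos{\left(5 u^{2} - u \right)} + \frac{2 e^{- u} e^{5 u^{3}}}{e^{\frac{1}{3}}}\right).

An antiderivative F(u) passes only if d/du[F] lands on f(u) exactly.
Check: d/du[2 \left(- \sqrt{2} \sqrt{4 u^{2} + 1} + \cos{\left(5 u^{2} - u \right)} + \frac{2 e^{- u} e^{5 u^{3}}}{e^{\frac{1}{3}}}\right)] = \frac{\left(60 u^{2} \sqrt{4 u^{2} + 1} e^{5 u^{3}} - 20 u \sqrt{4 u^{2} + 1} e^{\frac{1}{3}} e^{u} \sin{\left(5 u^{2} - u \right)} - 8 \sqrt{2} u e^{\frac{1}{3}} e^{u} + 2 \sqrt{4 u^{2} + 1} e^{\frac{1}{3}} e^{u} \sin{\left(5 u^{2} - u \right)} - 4 \sqrt{4 u^{2} + 1} e^{5 u^{3}}\right) e^{- u}}{\sqrt{4 u^{2} + 1} e^{\frac{1}{3}}}, which equals f(u).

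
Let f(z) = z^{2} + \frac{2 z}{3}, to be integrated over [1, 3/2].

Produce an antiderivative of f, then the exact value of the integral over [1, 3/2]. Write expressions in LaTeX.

Integrate term by term and add the pieces.
F(z) = \frac{z^{3} + z^{2} - 5}{3} is an antiderivative of f.
Check: d/dz[\frac{z^{3} + z^{2} - 5}{3}] = z^{2} + \frac{2 z}{3} = f(z).
F(3/2) = \frac{5}{24}; F(1) = -1.
Integral = F(3/2) - F(1) = \frac{29}{24}.

Antiderivative: F(z) = \frac{z^{3} + z^{2} - 5}{3}; value = \frac{29}{24}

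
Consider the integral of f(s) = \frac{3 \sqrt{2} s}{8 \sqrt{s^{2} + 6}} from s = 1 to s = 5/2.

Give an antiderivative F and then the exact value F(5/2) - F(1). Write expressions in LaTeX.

Antiderivative: F(s) = \frac{3 \sqrt{\frac{s^{2}}{2} + 3}}{4}; value = - \frac{3 \sqrt{14}}{8} + \frac{21 \sqrt{2}}{16}

f matches the chain-rule pattern g'(h)*h' with inner function h(s) = \frac{s^{2}}{2} + 3; substituting u = h(s) collapses the integral.
F(s) = \frac{3 \sqrt{\frac{s^{2}}{2} + 3}}{4} is an antiderivative of f.
Check: d/ds[\frac{3 \sqrt{\frac{s^{2}}{2} + 3}}{4}] = \frac{3 \sqrt{2} s}{8 \sqrt{s^{2} + 6}} = f(s).
F(5/2) = \frac{21 \sqrt{2}}{16}; F(1) = \frac{3 \sqrt{14}}{8}.
Integral = F(5/2) - F(1) = - \frac{3 \sqrt{14}}{8} + \frac{21 \sqrt{2}}{16}.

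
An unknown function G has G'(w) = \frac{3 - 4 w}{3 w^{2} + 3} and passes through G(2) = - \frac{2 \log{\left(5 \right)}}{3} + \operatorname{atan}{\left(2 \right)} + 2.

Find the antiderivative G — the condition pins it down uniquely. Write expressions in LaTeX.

Whatever form G(w) takes, its d/dw must return the stated G'(w).
A general antiderivative is - \frac{2 \log{\left(w^{2} + 1 \right)}}{3} + \operatorname{atan}{\left(w \right)} + C.
The condition gives C = - \frac{2 \log{\left(5 \right)}}{3} + \operatorname{atan}{\left(2 \right)} + 2 - (- \frac{2 \log{\left(5 \right)}}{3} + \operatorname{atan}{\left(2 \right)}) = 2.
So G(w) = \frac{- 2 \log{\left(w^{2} + 1 \right)} + 3 \operatorname{atan}{\left(w \right)} + 6}{3}.
Check: d/dw[\frac{- 2 \log{\left(w^{2} + 1 \right)} + 3 \operatorname{atan}{\left(w \right)} + 6}{3}] = \frac{3 - 4 w}{3 w^{2} + 3} = G'(w).

G(w) = \frac{- 2 \log{\left(w^{2} + 1 \right)} + 3 \operatorname{atan}{\left(w \right)} + 6}{3}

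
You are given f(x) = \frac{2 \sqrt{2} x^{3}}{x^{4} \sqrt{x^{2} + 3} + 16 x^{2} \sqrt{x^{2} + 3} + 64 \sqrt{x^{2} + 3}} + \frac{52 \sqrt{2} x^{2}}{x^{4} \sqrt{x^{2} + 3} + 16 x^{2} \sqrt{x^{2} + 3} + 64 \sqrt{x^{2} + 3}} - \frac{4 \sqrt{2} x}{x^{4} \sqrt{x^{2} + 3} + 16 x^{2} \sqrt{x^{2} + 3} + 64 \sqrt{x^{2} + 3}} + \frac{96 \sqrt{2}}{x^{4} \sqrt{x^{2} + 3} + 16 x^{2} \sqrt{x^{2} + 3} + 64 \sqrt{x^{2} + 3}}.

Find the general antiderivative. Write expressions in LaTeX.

F(x) = - \frac{\left(1 - 2 x\right) \sqrt{2 x^{2} + 6}}{\frac{x^{2}}{2} + 4} + C

Integrate term by term and add the pieces.
Check: d/dx[- \frac{\left(1 - 2 x\right) \sqrt{2 x^{2} + 6}}{\frac{x^{2}}{2} + 4}] = \frac{2 \sqrt{2} x^{3} + 52 \sqrt{2} x^{2} - 4 \sqrt{2} x + 96 \sqrt{2}}{x^{4} \sqrt{x^{2} + 3} + 16 x^{2} \sqrt{x^{2} + 3} + 64 \sqrt{x^{2} + 3}}, which equals f(x).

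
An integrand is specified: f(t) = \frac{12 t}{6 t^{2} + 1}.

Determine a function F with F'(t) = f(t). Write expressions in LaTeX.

f matches the chain-rule pattern g'(h)*h' with inner function h(t) = 3 t^{2} + \frac{1}{2}; substituting u = h(t) collapses the integral.
Check: d/dt[\log{\left(3 t^{2} + \frac{1}{2} \right)}] = \frac{12 t}{6 t^{2} + 1} = f(t).

An antiderivative is F(t) = \log{\left(3 t^{2} + \frac{1}{2} \right)}.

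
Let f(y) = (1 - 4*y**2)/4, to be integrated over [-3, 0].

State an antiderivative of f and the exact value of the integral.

Antiderivative: F(y) = -y**3/3 + y/4; value = -33/4

Differentiate the proposed F(y) back; it has to land on f(y) exactly.
F(y) = -y**3/3 + y/4 is an antiderivative of f.
Check: d/dy[-y**3/3 + y/4] = 1/4 - y**2, which equals f(y).
F(0) = 0; F(-3) = 33/4.
Integral = F(0) - F(-3) = -33/4.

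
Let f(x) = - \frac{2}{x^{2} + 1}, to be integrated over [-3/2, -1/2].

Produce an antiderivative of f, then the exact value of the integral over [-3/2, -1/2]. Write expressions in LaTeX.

Antiderivative: F(x) = - 2 \operatorname{atan}{\left(x \right)}; value = - 2 \operatorname{atan}{\left(\frac{3}{2} \right)} + 2 \operatorname{atan}{\left(\frac{1}{2} \right)}

An antiderivative F(x) passes only if d/dx[F] lands on f(x) exactly.
F(x) = - 2 \operatorname{atan}{\left(x \right)} is an antiderivative of f.
Check: d/dx[- 2 \operatorname{atan}{\left(x \right)}] = - \frac{2}{x^{2} + 1} = f(x).
F(-1/2) = 2 \operatorname{atan}{\left(\frac{1}{2} \right)}; F(-3/2) = 2 \operatorname{atan}{\left(\frac{3}{2} \right)}.
Integral = F(-1/2) - F(-3/2) = - 2 \operatorname{atan}{\left(\frac{3}{2} \right)} + 2 \operatorname{atan}{\left(\frac{1}{2} \right)}.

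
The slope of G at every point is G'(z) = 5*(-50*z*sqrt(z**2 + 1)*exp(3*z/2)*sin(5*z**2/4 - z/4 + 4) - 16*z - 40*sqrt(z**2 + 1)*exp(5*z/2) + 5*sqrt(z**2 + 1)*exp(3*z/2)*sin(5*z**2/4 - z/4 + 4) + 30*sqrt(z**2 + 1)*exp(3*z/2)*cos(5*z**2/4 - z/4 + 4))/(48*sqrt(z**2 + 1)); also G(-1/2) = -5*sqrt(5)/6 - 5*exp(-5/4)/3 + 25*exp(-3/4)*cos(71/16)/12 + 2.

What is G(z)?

Any candidate G(z) must reproduce the stated G'(z) exactly.
A general antiderivative is -5*sqrt(z**2 + 1)/3 + 5*(-exp(z) + 5*cos(5*z**2/4 - z/4 + 4)/4)*exp(3*z/2)/3 + C.
The condition gives C = -5*sqrt(5)/6 - 5*exp(-5/4)/3 + 25*exp(-3/4)*cos(71/16)/12 + 2 - (-5*sqrt(5)/6 - 5*exp(-5/4)/3 + 25*exp(-3/4)*cos(71/16)/12) = 2.
So G(z) = -5*sqrt(z**2 + 1)/3 - 5*exp(5*z/2)/3 + 25*exp(3*z/2)*cos(5*z**2/4 - z/4 + 4)/12 + 2.
Check: d/dz[-5*sqrt(z**2 + 1)/3 - 5*exp(5*z/2)/3 + 25*exp(3*z/2)*cos(5*z**2/4 - z/4 + 4)/12 + 2] = (-250*z*sqrt(z**2 + 1)*exp(3*z/2)*sin(5*z**2/4 - z/4 + 4) - 80*z - 200*sqrt(z**2 + 1)*exp(5*z/2) + 25*sqrt(z**2 + 1)*exp(3*z/2)*sin(5*z**2/4 - z/4 + 4) + 150*sqrt(z**2 + 1)*exp(3*z/2)*cos(5*z**2/4 - z/4 + 4))/(48*sqrt(z**2 + 1)), which equals G'(z).

G(z) = -5*sqrt(z**2 + 1)/3 - 5*exp(5*z/2)/3 + 25*exp(3*z/2)*cos(5*z**2/4 - z/4 + 4)/12 + 2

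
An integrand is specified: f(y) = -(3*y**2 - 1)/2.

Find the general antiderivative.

An antiderivative F(y) passes only if d/dy[F] lands on f(y) exactly.
Check: d/dy[-y**3/2 + y/2] = 1/2 - 3*y**2/2, which equals f(y).

F(y) = -y**3/2 + y/2 + C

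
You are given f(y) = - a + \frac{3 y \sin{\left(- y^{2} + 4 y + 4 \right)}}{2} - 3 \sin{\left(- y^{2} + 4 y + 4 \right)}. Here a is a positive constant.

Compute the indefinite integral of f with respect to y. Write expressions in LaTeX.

Integrate term by term and add the pieces.
Check: d/dy[- a y + \frac{3 \cos{\left(- y^{2} + 4 y + 4 \right)}}{4}] = - a + \frac{3 y \sin{\left(- y^{2} + 4 y + 4 \right)}}{2} - 3 \sin{\left(- y^{2} + 4 y + 4 \right)} = f(y).

F(y) = - a y + \frac{3 \cos{\left(- y^{2} + 4 y + 4 \right)}}{4} + C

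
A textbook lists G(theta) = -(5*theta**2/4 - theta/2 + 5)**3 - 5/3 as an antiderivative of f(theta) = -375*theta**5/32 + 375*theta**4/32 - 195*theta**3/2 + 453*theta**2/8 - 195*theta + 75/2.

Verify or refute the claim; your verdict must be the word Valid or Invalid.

d/dtheta[G] = -375*theta**5/32 + 375*theta**4/32 - 195*theta**3/2 + 453*theta**2/8 - 195*theta + 75/2
This equals f(theta) exactly, so the claim holds.

Valid - differentiating G returns exactly f.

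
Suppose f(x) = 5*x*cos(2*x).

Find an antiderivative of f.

An antiderivative is F(x) = 5*x*sin(2*x)/2 + 5*cos(2*x)/4.

Check any antiderivative F(x) by computing F'(x) and comparing it with f(x).
Check: d/dx[5*x*sin(2*x)/2 + 5*cos(2*x)/4] = 5*x*cos(2*x) = f(x).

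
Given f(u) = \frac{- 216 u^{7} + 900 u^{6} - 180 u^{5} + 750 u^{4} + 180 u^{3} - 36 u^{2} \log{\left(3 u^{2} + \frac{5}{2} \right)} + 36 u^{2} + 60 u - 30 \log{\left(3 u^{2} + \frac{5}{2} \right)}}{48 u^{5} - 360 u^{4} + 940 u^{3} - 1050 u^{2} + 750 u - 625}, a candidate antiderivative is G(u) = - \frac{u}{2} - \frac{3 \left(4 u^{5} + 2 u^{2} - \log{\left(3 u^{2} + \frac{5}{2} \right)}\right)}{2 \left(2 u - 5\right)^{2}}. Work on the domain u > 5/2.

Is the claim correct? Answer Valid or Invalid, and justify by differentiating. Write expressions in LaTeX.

Invalid: d/du[G] - f = - \frac{1}{2}, which is not 0.

d/du[G] = \frac{- 432 u^{7} + 1800 u^{6} - 408 u^{5} + 1860 u^{4} - 580 u^{3} - 72 u^{2} \log{\left(3 u^{2} + \frac{5}{2} \right)} + 1122 u^{2} - 630 u - 60 \log{\left(3 u^{2} + \frac{5}{2} \right)} + 625}{96 u^{5} - 720 u^{4} + 1880 u^{3} - 2100 u^{2} + 1500 u - 1250}
d/du[G] - f(u) = - \frac{1}{2} != 0.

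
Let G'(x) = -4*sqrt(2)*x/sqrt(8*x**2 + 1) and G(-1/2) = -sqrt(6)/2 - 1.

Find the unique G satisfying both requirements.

G'(x) matches the chain-rule pattern g'(h)*h' with inner function h(x) = 4*x**2 + 1/2; substituting u = h(x) collapses the integral.
A general antiderivative is -sqrt(4*x**2 + 1/2) + C.
The condition gives C = -sqrt(6)/2 - 1 - (-sqrt(6)/2) = -1.
So G(x) = (-sqrt(2)*sqrt(8*x**2 + 1) - 2)/2.
Check: d/dx[(-sqrt(2)*sqrt(8*x**2 + 1) - 2)/2] = -4*sqrt(2)*x/sqrt(8*x**2 + 1) = G'(x).

G(x) = (-sqrt(2)*sqrt(8*x**2 + 1) - 2)/2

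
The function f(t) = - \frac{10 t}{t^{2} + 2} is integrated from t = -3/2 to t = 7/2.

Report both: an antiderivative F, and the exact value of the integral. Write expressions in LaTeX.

Antiderivative: F(t) = - 5 \log{\left(t^{2} + 2 \right)}; value = - 5 \log{\left(\frac{57}{4} \right)} + 5 \log{\left(\frac{17}{4} \right)}

The substitution u = t^{2} + 2 works: f is exactly (dF/du)*(du/dt) for that inner function.
F(t) = - 5 \log{\left(t^{2} + 2 \right)} is an antiderivative of f.
Check: d/dt[- 5 \log{\left(t^{2} + 2 \right)}] = - \frac{10 t}{t^{2} + 2} = f(t).
F(7/2) = - 5 \log{\left(\frac{57}{4} \right)}; F(-3/2) = - 5 \log{\left(\frac{17}{4} \right)}.
Integral = F(7/2) - F(-3/2) = - 5 \log{\left(\frac{57}{4} \right)} + 5 \log{\left(\frac{17}{4} \right)}.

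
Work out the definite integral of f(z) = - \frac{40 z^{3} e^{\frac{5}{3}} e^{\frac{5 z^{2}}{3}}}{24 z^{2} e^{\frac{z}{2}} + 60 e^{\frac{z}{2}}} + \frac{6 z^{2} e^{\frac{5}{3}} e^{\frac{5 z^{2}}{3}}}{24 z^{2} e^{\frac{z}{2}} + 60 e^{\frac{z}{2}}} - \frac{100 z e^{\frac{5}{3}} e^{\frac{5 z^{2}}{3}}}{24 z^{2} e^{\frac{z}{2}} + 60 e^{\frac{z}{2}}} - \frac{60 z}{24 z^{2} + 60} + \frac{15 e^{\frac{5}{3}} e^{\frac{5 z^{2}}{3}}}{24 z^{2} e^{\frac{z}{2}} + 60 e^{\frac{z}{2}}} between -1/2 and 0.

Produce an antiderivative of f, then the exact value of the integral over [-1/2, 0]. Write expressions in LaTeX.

The integrand splits into summands that can be handled one at a time.
F(z) = - \frac{5 \log{\left(z^{2} + \frac{5}{2} \right)} + 2 e^{\frac{5}{3}} e^{- \frac{z}{2}} e^{\frac{5 z^{2}}{3}}}{4} is an antiderivative of f.
Check: d/dz[- \frac{5 \log{\left(z^{2} + \frac{5}{2} \right)} + 2 e^{\frac{5}{3}} e^{- \frac{z}{2}} e^{\frac{5 z^{2}}{3}}}{4}] = \frac{- 40 z^{3} e^{\frac{5}{3}} e^{\frac{5 z^{2}}{3}} + 6 z^{2} e^{\frac{5}{3}} e^{\frac{5 z^{2}}{3}} - 60 z e^{\frac{z}{2}} - 100 z e^{\frac{5}{3}} e^{\frac{5 z^{2}}{3}} + 15 e^{\frac{5}{3}} e^{\frac{5 z^{2}}{3}}}{24 z^{2} e^{\frac{z}{2}} + 60 e^{\frac{z}{2}}}, which equals f(z).
F(0) = - \frac{e^{\frac{5}{3}}}{2} - \frac{5 \log{\left(\frac{5}{2} \right)}}{4}; F(-1/2) = - \frac{e^{\frac{7}{3}}}{2} - \frac{5 \log{\left(\frac{11}{4} \right)}}{4}.
Integral = F(0) - F(-1/2) = - \frac{e^{\frac{5}{3}}}{2} - \frac{5 \log{\left(\frac{5}{2} \right)}}{4} + \frac{5 \log{\left(\frac{11}{4} \right)}}{4} + \frac{e^{\frac{7}{3}}}{2}.

Antiderivative: F(z) = - \frac{5 \log{\left(z^{2} + \frac{5}{2} \right)} + 2 e^{\frac{5}{3}} e^{- \frac{z}{2}} e^{\frac{5 z^{2}}{3}}}{4}; value = - \frac{e^{\frac{5}{3}}}{2} - \frac{5 \log{\left(\frac{5}{2} \right)}}{4} + \frac{5 \log{\left(\frac{11}{4} \right)}}{4} + \frac{e^{\frac{7}{3}}}{2}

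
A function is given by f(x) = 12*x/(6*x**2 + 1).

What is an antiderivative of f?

An antiderivative is F(x) = log(2*x**2 + 1/3).

The substitution u = 2*x**2 + 1/3 works: f is exactly (dF/du)*(du/dx) for that inner function.
Check: d/dx[log(2*x**2 + 1/3)] = 12*x/(6*x**2 + 1) = f(x).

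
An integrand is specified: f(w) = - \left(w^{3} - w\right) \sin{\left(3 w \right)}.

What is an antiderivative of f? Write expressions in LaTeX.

Any candidate F(w) must reproduce f(w) exactly when differentiated.
Check: d/dw[\frac{w^{3} \cos{\left(3 w \right)}}{3} - \frac{w^{2} \sin{\left(3 w \right)}}{3} - \frac{5 w \cos{\left(3 w \right)}}{9} + \frac{5 \sin{\left(3 w \right)}}{27}] = - w^{3} \sin{\left(3 w \right)} + w \sin{\left(3 w \right)}, which equals f(w).

An antiderivative is F(w) = \frac{w^{3} \cos{\left(3 w \right)}}{3} - \frac{w^{2} \sin{\left(3 w \right)}}{3} - \frac{5 w \cos{\left(3 w \right)}}{9} + \frac{5 \sin{\left(3 w \right)}}{27}.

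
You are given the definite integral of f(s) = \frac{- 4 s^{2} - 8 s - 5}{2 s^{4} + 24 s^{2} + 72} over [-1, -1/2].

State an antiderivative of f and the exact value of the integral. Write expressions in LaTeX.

Antiderivative: F(s) = \frac{19 s}{24 s^{2} + 144} - \frac{29 \sqrt{6} \operatorname{atan}{\left(\frac{\sqrt{6} s}{6} \right)}}{144} + \frac{48}{24 s^{2} + 144}; value = - \frac{29 \sqrt{6} \operatorname{atan}{\left(\frac{\sqrt{6}}{6} \right)}}{144} + \frac{353}{4200} + \frac{29 \sqrt{6} \operatorname{atan}{\left(\frac{\sqrt{6}}{12} \right)}}{144}

Differentiate the proposed F(s) back; it has to land on f(s) exactly.
F(s) = \frac{19 s}{24 s^{2} + 144} - \frac{29 \sqrt{6} \operatorname{atan}{\left(\frac{\sqrt{6} s}{6} \right)}}{144} + \frac{48}{24 s^{2} + 144} is an antiderivative of f.
Check: d/ds[\frac{19 s}{24 s^{2} + 144} - \frac{29 \sqrt{6} \operatorname{atan}{\left(\frac{\sqrt{6} s}{6} \right)}}{144} + \frac{48}{24 s^{2} + 144}] = \frac{- 4 s^{2} - 8 s - 5}{2 s^{4} + 24 s^{2} + 72} = f(s).
F(-1/2) = \frac{29 \sqrt{6} \operatorname{atan}{\left(\frac{\sqrt{6}}{12} \right)}}{144} + \frac{77}{300}; F(-1) = \frac{29}{168} + \frac{29 \sqrt{6} \operatorname{atan}{\left(\frac{\sqrt{6}}{6} \right)}}{144}.
Integral = F(-1/2) - F(-1) = - \frac{29 \sqrt{6} \operatorname{atan}{\left(\frac{\sqrt{6}}{6} \right)}}{144} + \frac{353}{4200} + \frac{29 \sqrt{6} \operatorname{atan}{\left(\frac{\sqrt{6}}{12} \right)}}{144}.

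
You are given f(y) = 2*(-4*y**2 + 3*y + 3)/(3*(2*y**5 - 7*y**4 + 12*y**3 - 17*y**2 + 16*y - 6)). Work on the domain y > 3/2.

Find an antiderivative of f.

The denominator factors as 3*(y - 1)**2*(2*y - 3)*(y**2 + 2); partial fractions split f into directly integrable pieces: -2*(11*y - 145)/(459*(y**2 + 2)) - 16/(17*(2*y - 3)) + 14/(27*(y - 1)) - 4/(9*(y - 1)**2).
Check: d/dy[(-216*(y - 1)*log(y - 3/2) + 238*(y - 1)*log(y - 1) - 11*(y - 1)*log(y**2 + 2) + 145*sqrt(2)*(y - 1)*atan(sqrt(2)*y/2) + 204)/(459*(y - 1))] = (-8*y**2 + 6*y + 6)/(6*y**5 - 21*y**4 + 36*y**3 - 51*y**2 + 48*y - 18), which equals f(y).

An antiderivative is F(y) = (-216*(y - 1)*log(y - 3/2) + 238*(y - 1)*log(y - 1) - 11*(y - 1)*log(y**2 + 2) + 145*sqrt(2)*(y - 1)*atan(sqrt(2)*y/2) + 204)/(459*(y - 1)).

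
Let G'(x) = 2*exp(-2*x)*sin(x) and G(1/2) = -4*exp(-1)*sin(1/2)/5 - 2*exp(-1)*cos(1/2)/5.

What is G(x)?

G(x) = -4*exp(-2*x)*sin(x)/5 - 2*exp(-2*x)*cos(x)/5

For G(x) to be correct, d/dx[G] must agree with the stated G'(x) identically.
A general antiderivative is -4*exp(-2*x)*sin(x)/5 - 2*exp(-2*x)*cos(x)/5 + C.
The condition gives C = -4*exp(-1)*sin(1/2)/5 - 2*exp(-1)*cos(1/2)/5 - (-4*exp(-1)*sin(1/2)/5 - 2*exp(-1)*cos(1/2)/5) = 0.
So G(x) = -4*exp(-2*x)*sin(x)/5 - 2*exp(-2*x)*cos(x)/5.
Check: d/dx[-4*exp(-2*x)*sin(x)/5 - 2*exp(-2*x)*cos(x)/5] = 2*exp(-2*x)*sin(x) = G'(x).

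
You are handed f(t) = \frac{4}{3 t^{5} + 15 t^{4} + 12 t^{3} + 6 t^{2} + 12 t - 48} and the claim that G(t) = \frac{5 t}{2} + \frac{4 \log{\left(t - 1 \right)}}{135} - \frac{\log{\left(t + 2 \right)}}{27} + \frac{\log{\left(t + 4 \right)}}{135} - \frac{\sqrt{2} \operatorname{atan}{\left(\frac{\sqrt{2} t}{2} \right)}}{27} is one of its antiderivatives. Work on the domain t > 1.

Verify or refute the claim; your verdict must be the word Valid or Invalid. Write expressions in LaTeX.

d/dt[G] = \frac{15 t^{5} + 75 t^{4} + 60 t^{3} + 30 t^{2} + 60 t - 232}{6 t^{5} + 30 t^{4} + 24 t^{3} + 12 t^{2} + 24 t - 96}
d/dt[G] - f(t) = \frac{5}{2} != 0.

Invalid: d/dt[G] - f = \frac{5}{2}, which is not 0.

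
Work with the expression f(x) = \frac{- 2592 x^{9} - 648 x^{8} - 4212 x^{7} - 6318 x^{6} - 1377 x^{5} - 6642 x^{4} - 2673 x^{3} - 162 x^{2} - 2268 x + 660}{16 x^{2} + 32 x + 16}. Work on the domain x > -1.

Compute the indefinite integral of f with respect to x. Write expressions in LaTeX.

Recover f(x) by differentiating a candidate F(x); any mismatch rules it out.
Check: d/dx[- \frac{81 x^{8}}{4} + \frac{81 x^{7}}{2} - \frac{891 x^{6}}{8} + \frac{1053 x^{5}}{8} - \frac{11745 x^{4}}{64} + \frac{1053 x^{3}}{8} - \frac{891 x^{2}}{8} + \frac{81 x}{2} - \frac{3}{4 x + 4}] = \frac{- 2592 x^{9} - 648 x^{8} - 4212 x^{7} - 6318 x^{6} - 1377 x^{5} - 6642 x^{4} - 2673 x^{3} - 162 x^{2} - 2268 x + 660}{16 x^{2} + 32 x + 16} = f(x).

F(x) = - \frac{81 x^{8}}{4} + \frac{81 x^{7}}{2} - \frac{891 x^{6}}{8} + \frac{1053 x^{5}}{8} - \frac{11745 x^{4}}{64} + \frac{1053 x^{3}}{8} - \frac{891 x^{2}}{8} + \frac{81 x}{2} - \frac{3}{4 x + 4} + C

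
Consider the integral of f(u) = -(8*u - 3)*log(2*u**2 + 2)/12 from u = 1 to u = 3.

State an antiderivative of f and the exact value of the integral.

Differentiate the proposed F(u) back; it has to land on f(u) exactly.
F(u) = u**2/3 - u/2 + (-u**2/3 + u/4)*log(2*u**2 + 2) - log(u**2 + 1)/3 + atan(u)/2 is an antiderivative of f.
Check: d/du[u**2/3 - u/2 + (-u**2/3 + u/4)*log(2*u**2 + 2) - log(u**2 + 1)/3 + atan(u)/2] = -2*u*log(u**2 + 1)/3 - 2*u*log(2)/3 + log(u**2 + 1)/4 + log(2)/4, which equals f(u).
F(3) = -9*log(20)/4 - log(10)/3 + atan(3)/2 + 3/2; F(1) = -log(2)/3 - 1/6 - log(4)/12 + pi/8.
Integral = F(3) - F(1) = -9*log(20)/4 - log(10)/3 - pi/8 + log(4)/12 + log(2)/3 + atan(3)/2 + 5/3.

Antiderivative: F(u) = u**2/3 - u/2 + (-u**2/3 + u/4)*log(2*u**2 + 2) - log(u**2 + 1)/3 + atan(u)/2; value = -9*log(20)/4 - log(10)/3 - pi/8 + log(4)/12 + log(2)/3 + atan(3)/2 + 5/3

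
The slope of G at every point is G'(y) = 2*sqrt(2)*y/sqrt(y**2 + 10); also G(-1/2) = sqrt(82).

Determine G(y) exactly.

G'(y) matches the chain-rule pattern g'(h)*h' with inner function h(y) = y**2/2 + 5; substituting u = h(y) collapses the integral.
A general antiderivative is 4*sqrt(y**2/2 + 5) + C.
The condition gives C = sqrt(82) - (sqrt(82)) = 0.
So G(y) = 2*sqrt(2)*sqrt(y**2 + 10).
Check: d/dy[2*sqrt(2)*sqrt(y**2 + 10)] = 2*sqrt(2)*y/sqrt(y**2 + 10) = G'(y).

G(y) = 2*sqrt(2)*sqrt(y**2 + 10)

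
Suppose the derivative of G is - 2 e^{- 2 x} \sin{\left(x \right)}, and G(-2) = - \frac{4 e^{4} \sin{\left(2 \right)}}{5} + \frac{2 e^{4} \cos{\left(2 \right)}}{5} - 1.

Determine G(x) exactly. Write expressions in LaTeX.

Recover the given G'(x) by differentiating a candidate G(x); any mismatch rules it out.
A general antiderivative is \frac{4 e^{- 2 x} \sin{\left(x \right)}}{5} + \frac{2 e^{- 2 x} \cos{\left(x \right)}}{5} + C.
The condition gives C = - \frac{4 e^{4} \sin{\left(2 \right)}}{5} + \frac{2 e^{4} \cos{\left(2 \right)}}{5} - 1 - (- \frac{4 e^{4} \sin{\left(2 \right)}}{5} + \frac{2 e^{4} \cos{\left(2 \right)}}{5}) = -1.
So G(x) = \frac{\left(- 5 e^{2 x} + 4 \sin{\left(x \right)} + 2 \cos{\left(x \right)}\right) e^{- 2 x}}{5}.
Check: d/dx[\frac{\left(- 5 e^{2 x} + 4 \sin{\left(x \right)} + 2 \cos{\left(x \right)}\right) e^{- 2 x}}{5}] = - 2 e^{- 2 x} \sin{\left(x \right)} = G'(x).

G(x) = \frac{\left(- 5 e^{2 x} + 4 \sin{\left(x \right)} + 2 \cos{\left(x \right)}\right) e^{- 2 x}}{5}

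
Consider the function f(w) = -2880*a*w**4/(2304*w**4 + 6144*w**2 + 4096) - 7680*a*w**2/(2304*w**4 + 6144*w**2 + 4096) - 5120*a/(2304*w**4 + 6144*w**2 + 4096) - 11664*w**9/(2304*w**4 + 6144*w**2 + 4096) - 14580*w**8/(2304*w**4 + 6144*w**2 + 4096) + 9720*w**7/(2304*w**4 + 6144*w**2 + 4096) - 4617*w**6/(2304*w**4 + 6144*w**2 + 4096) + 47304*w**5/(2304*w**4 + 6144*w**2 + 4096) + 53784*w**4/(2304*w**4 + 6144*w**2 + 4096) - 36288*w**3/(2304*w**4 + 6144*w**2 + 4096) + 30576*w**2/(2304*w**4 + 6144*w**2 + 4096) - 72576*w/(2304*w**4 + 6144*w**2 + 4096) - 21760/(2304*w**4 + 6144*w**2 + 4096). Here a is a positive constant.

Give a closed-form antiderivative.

An antiderivative is F(w) = (-320*a*w*(3*w**2 + 4) - 256*w - 27*(3*w**2 + 4)*(2*w**2 + w - 4)**3)/(256*(3*w**2 + 4)).

Integrate term by term and add the pieces.
Check: d/dw[(-320*a*w*(3*w**2 + 4) - 256*w - 27*(3*w**2 + 4)*(2*w**2 + w - 4)**3)/(256*(3*w**2 + 4))] = (-2880*a*w**4 - 7680*a*w**2 - 5120*a - 11664*w**9 - 14580*w**8 + 9720*w**7 - 4617*w**6 + 47304*w**5 + 53784*w**4 - 36288*w**3 + 30576*w**2 - 72576*w - 21760)/(2304*w**4 + 6144*w**2 + 4096), which equals f(w).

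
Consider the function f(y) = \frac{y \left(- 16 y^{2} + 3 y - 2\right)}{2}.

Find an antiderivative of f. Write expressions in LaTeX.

An antiderivative is F(y) = - \frac{y^{2} \left(4 y^{2} - y + 1\right)}{2}.

A first test for any F(y): its y-derivative must equal f(y) identically.
Check: d/dy[- \frac{y^{2} \left(4 y^{2} - y + 1\right)}{2}] = - 8 y^{3} + \frac{3 y^{2}}{2} - y, which equals f(y).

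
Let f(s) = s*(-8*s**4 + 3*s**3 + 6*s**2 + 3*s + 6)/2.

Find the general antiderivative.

Any candidate F(s) must reproduce f(s) exactly when differentiated.
Check: d/ds[s**2*(-40*s**4 + 18*s**3 + 45*s**2 + 30*s + 90)/60] = -4*s**5 + 3*s**4/2 + 3*s**3 + 3*s**2/2 + 3*s, which equals f(s).

F(s) = s**2*(-40*s**4 + 18*s**3 + 45*s**2 + 30*s + 90)/60 + C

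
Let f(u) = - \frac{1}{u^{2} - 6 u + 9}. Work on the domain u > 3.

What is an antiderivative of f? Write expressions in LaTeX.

An antiderivative is F(u) = \frac{1}{u - 3}.

Check any antiderivative F(u) by computing F'(u) and comparing it with f(u).
Check: d/du[\frac{1}{u - 3}] = - \frac{1}{u^{2} - 6 u + 9} = f(u).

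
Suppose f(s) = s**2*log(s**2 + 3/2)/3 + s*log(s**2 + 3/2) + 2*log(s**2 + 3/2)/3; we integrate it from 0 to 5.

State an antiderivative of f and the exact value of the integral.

Antiderivative: F(s) = (-8*s**3 - 54*s**2 + 6*s*(2*s**2 + 9*s + 12)*log(s**2 + 3/2) - 108*s + 81*log(s**2 + 3/2) + 54*sqrt(6)*atan(sqrt(6)*s/3))/108; value = -1445/54 - 3*log(3/2)/4 + sqrt(6)*atan(5*sqrt(6)/3)/2 + 1097*log(53/2)/36

The integrand splits into summands that can be handled one at a time.
F(s) = (-8*s**3 - 54*s**2 + 6*s*(2*s**2 + 9*s + 12)*log(s**2 + 3/2) - 108*s + 81*log(s**2 + 3/2) + 54*sqrt(6)*atan(sqrt(6)*s/3))/108 is an antiderivative of f.
Check: d/ds[(-8*s**3 - 54*s**2 + 6*s*(2*s**2 + 9*s + 12)*log(s**2 + 3/2) - 108*s + 81*log(s**2 + 3/2) + 54*sqrt(6)*atan(sqrt(6)*s/3))/108] = s**2*log(s**2 + 3/2)/3 + s*log(s**2 + 3/2) + 2*log(s**2 + 3/2)/3 = f(s).
F(5) = -1445/54 + sqrt(6)*atan(5*sqrt(6)/3)/2 + 1097*log(53/2)/36; F(0) = 3*log(3/2)/4.
Integral = F(5) - F(0) = -1445/54 - 3*log(3/2)/4 + sqrt(6)*atan(5*sqrt(6)/3)/2 + 1097*log(53/2)/36.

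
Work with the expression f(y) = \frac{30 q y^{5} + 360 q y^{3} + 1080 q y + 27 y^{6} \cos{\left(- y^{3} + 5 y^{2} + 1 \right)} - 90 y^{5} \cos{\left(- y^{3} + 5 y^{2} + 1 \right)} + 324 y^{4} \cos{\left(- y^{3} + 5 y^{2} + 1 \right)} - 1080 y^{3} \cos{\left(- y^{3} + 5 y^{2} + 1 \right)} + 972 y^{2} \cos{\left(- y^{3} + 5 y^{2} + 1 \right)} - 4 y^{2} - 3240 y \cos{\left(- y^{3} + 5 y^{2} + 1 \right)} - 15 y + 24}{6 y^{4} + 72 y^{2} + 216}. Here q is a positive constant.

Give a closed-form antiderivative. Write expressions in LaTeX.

Any candidate F(y) must reproduce f(y) exactly when differentiated.
Check: d/dy[\frac{5 q y^{2}}{2} + \frac{\frac{2 y}{3} + \frac{5}{4}}{y^{2} + 6} - \frac{3 \sin{\left(- y^{3} + 5 y^{2} + 1 \right)}}{2}] = \frac{30 q y^{5} + 360 q y^{3} + 1080 q y + 27 y^{6} \cos{\left(- y^{3} + 5 y^{2} + 1 \right)} - 90 y^{5} \cos{\left(- y^{3} + 5 y^{2} + 1 \right)} + 324 y^{4} \cos{\left(- y^{3} + 5 y^{2} + 1 \right)} - 1080 y^{3} \cos{\left(- y^{3} + 5 y^{2} + 1 \right)} + 972 y^{2} \cos{\left(- y^{3} + 5 y^{2} + 1 \right)} - 4 y^{2} - 3240 y \cos{\left(- y^{3} + 5 y^{2} + 1 \right)} - 15 y + 24}{6 y^{4} + 72 y^{2} + 216} = f(y).

An antiderivative is F(y) = \frac{5 q y^{2}}{2} + \frac{\frac{2 y}{3} + \frac{5}{4}}{y^{2} + 6} - \frac{3 \sin{\left(- y^{3} + 5 y^{2} + 1 \right)}}{2}.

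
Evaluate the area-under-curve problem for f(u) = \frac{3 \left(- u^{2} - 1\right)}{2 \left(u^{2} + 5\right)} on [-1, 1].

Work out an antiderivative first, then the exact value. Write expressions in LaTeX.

Antiderivative: F(u) = - \frac{3 u}{2} + \frac{6 \sqrt{5} \operatorname{atan}{\left(\frac{\sqrt{5} u}{5} \right)}}{5}; value = -3 + \frac{12 \sqrt{5} \operatorname{atan}{\left(\frac{\sqrt{5}}{5} \right)}}{5}

A first test for any F(u): its u-derivative must equal f(u) identically.
F(u) = - \frac{3 u}{2} + \frac{6 \sqrt{5} \operatorname{atan}{\left(\frac{\sqrt{5} u}{5} \right)}}{5} is an antiderivative of f.
Check: d/du[- \frac{3 u}{2} + \frac{6 \sqrt{5} \operatorname{atan}{\left(\frac{\sqrt{5} u}{5} \right)}}{5}] = \frac{- 3 u^{2} - 3}{2 u^{2} + 10}, which equals f(u).
F(1) = - \frac{3}{2} + \frac{6 \sqrt{5} \operatorname{atan}{\left(\frac{\sqrt{5}}{5} \right)}}{5}; F(-1) = - \frac{6 \sqrt{5} \operatorname{atan}{\left(\frac{\sqrt{5}}{5} \right)}}{5} + \frac{3}{2}.
Integral = F(1) - F(-1) = -3 + \frac{12 \sqrt{5} \operatorname{atan}{\left(\frac{\sqrt{5}}{5} \right)}}{5}.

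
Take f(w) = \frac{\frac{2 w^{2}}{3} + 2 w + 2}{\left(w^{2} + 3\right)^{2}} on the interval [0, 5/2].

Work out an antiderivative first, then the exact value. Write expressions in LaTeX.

Antiderivative: F(w) = \frac{2 \sqrt{3} \operatorname{atan}{\left(\frac{\sqrt{3} w}{3} \right)}}{9} - \frac{1}{w^{2} + 3}; value = \frac{25}{111} + \frac{2 \sqrt{3} \operatorname{atan}{\left(\frac{5 \sqrt{3}}{6} \right)}}{9}

Whatever form F(w) takes, F'(w) = f(w) is non-negotiable.
F(w) = \frac{2 \sqrt{3} \operatorname{atan}{\left(\frac{\sqrt{3} w}{3} \right)}}{9} - \frac{1}{w^{2} + 3} is an antiderivative of f.
Check: d/dw[\frac{2 \sqrt{3} \operatorname{atan}{\left(\frac{\sqrt{3} w}{3} \right)}}{9} - \frac{1}{w^{2} + 3}] = \frac{2 w^{2} + 6 w + 6}{3 w^{4} + 18 w^{2} + 27}, which equals f(w).
F(5/2) = - \frac{4}{37} + \frac{2 \sqrt{3} \operatorname{atan}{\left(\frac{5 \sqrt{3}}{6} \right)}}{9}; F(0) = - \frac{1}{3}.
Integral = F(5/2) - F(0) = \frac{25}{111} + \frac{2 \sqrt{3} \operatorname{atan}{\left(\frac{5 \sqrt{3}}{6} \right)}}{9}.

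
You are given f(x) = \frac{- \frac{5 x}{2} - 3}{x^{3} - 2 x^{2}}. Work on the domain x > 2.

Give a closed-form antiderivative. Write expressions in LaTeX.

The denominator factors as 2 x^{2} \left(x - 2\right); partial fractions split f into directly integrable pieces: - \frac{2}{x - 2} + \frac{2}{x} + \frac{3}{2 x^{2}}.
Check: d/dx[- \frac{- 4 x \log{\left(x \right)} + 4 x \log{\left(x - 2 \right)} + 3}{2 x}] = \frac{- 5 x - 6}{2 x^{3} - 4 x^{2}}, which equals f(x).

An antiderivative is F(x) = - \frac{- 4 x \log{\left(x \right)} + 4 x \log{\left(x - 2 \right)} + 3}{2 x}.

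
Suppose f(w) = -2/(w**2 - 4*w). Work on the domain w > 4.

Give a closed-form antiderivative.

The denominator factors as w*(w - 4); partial fractions split f into directly integrable pieces: -1/(2*(w - 4)) + 1/(2*w).
Check: d/dw[(log(w) - log(w - 4))/2] = -2/(w**2 - 4*w) = f(w).

An antiderivative is F(w) = (log(w) - log(w - 4))/2.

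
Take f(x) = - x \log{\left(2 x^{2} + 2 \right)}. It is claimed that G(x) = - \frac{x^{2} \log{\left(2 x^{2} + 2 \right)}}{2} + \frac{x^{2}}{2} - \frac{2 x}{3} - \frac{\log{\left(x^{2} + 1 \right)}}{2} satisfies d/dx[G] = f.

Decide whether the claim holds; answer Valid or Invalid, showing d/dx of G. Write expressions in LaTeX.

d/dx[G] = - x \log{\left(x^{2} + 1 \right)} - x \log{\left(2 \right)} - \frac{2}{3}
d/dx[G] - f(x) = - \frac{2}{3} != 0.

Invalid: d/dx[G] - f = - \frac{2}{3}, which is not 0.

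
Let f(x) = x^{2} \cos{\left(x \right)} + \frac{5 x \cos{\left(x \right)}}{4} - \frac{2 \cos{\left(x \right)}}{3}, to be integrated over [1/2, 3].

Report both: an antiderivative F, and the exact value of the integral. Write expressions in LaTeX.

Antiderivative: F(x) = \frac{12 x^{2} \sin{\left(x \right)} + 15 x \sin{\left(x \right)} + 24 x \cos{\left(x \right)} - 32 \sin{\left(x \right)} + 15 \cos{\left(x \right)}}{12}; value = \frac{29 \cos{\left(3 \right)}}{4} - \frac{9 \cos{\left(\frac{1}{2} \right)}}{4} + \frac{43 \sin{\left(\frac{1}{2} \right)}}{24} + \frac{121 \sin{\left(3 \right)}}{12}

Integrate term by term and add the pieces.
F(x) = \frac{12 x^{2} \sin{\left(x \right)} + 15 x \sin{\left(x \right)} + 24 x \cos{\left(x \right)} - 32 \sin{\left(x \right)} + 15 \cos{\left(x \right)}}{12} is an antiderivative of f.
Check: d/dx[\frac{12 x^{2} \sin{\left(x \right)} + 15 x \sin{\left(x \right)} + 24 x \cos{\left(x \right)} - 32 \sin{\left(x \right)} + 15 \cos{\left(x \right)}}{12}] = x^{2} \cos{\left(x \right)} + \frac{5 x \cos{\left(x \right)}}{4} - \frac{2 \cos{\left(x \right)}}{3} = f(x).
F(3) = \frac{29 \cos{\left(3 \right)}}{4} + \frac{121 \sin{\left(3 \right)}}{12}; F(1/2) = - \frac{43 \sin{\left(\frac{1}{2} \right)}}{24} + \frac{9 \cos{\left(\frac{1}{2} \right)}}{4}.
Integral = F(3) - F(1/2) = \frac{29 \cos{\left(3 \right)}}{4} - \frac{9 \cos{\left(\frac{1}{2} \right)}}{4} + \frac{43 \sin{\left(\frac{1}{2} \right)}}{24} + \frac{121 \sin{\left(3 \right)}}{12}.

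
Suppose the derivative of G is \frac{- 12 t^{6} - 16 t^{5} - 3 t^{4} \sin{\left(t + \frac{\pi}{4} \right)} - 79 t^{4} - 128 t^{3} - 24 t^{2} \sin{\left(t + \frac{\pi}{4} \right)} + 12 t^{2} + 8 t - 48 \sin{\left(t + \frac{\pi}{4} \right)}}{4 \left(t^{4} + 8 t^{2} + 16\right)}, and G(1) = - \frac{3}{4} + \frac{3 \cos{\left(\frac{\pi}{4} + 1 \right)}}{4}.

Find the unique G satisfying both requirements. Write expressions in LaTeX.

G(t) = \frac{- 4 t^{5} - 8 t^{4} + t^{3} + 3 \left(t^{2} + 4\right) \cos{\left(t + \frac{\pi}{4} \right)} - 4}{4 \left(t^{2} + 4\right)}

Since d/dt undoes antidifferentiation here, G(t) must give back the stated G'(t).
A general antiderivative is \frac{3 \cos{\left(t + \frac{\pi}{4} \right)}}{4} + \frac{- 2 t^{5} - 4 t^{4} + \frac{t^{3}}{2} - 2}{2 \left(t^{2} + 4\right)} + C.
The condition gives C = - \frac{3}{4} + \frac{3 \cos{\left(\frac{\pi}{4} + 1 \right)}}{4} - (- \frac{3}{4} + \frac{3 \cos{\left(\frac{\pi}{4} + 1 \right)}}{4}) = 0.
So G(t) = \frac{- 4 t^{5} - 8 t^{4} + t^{3} + 3 \left(t^{2} + 4\right) \cos{\left(t + \frac{\pi}{4} \right)} - 4}{4 \left(t^{2} + 4\right)}.
Check: d/dt[\frac{- 4 t^{5} - 8 t^{4} + t^{3} + 3 \left(t^{2} + 4\right) \cos{\left(t + \frac{\pi}{4} \right)} - 4}{4 \left(t^{2} + 4\right)}] = \frac{- 12 t^{6} - 16 t^{5} - 3 t^{4} \sin{\left(t + \frac{\pi}{4} \right)} - 79 t^{4} - 128 t^{3} - 24 t^{2} \sin{\left(t + \frac{\pi}{4} \right)} + 12 t^{2} + 8 t - 48 \sin{\left(t + \frac{\pi}{4} \right)}}{4 t^{4} + 32 t^{2} + 64}, which equals G'(t).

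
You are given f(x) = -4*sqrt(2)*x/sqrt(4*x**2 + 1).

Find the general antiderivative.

The substitution u = 2*x**2 + 1/2 works: f is exactly (dF/du)*(du/dx) for that inner function.
Check: d/dx[-2*sqrt(2*x**2 + 1/2)] = -4*sqrt(2)*x/sqrt(4*x**2 + 1) = f(x).

F(x) = -2*sqrt(2*x**2 + 1/2) + C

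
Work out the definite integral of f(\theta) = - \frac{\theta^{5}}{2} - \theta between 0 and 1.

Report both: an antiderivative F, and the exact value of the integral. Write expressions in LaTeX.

Integrate term by term and add the pieces.
F(\theta) = - \frac{\theta^{6}}{12} - \frac{\theta^{2}}{2} is an antiderivative of f.
Check: d/d\theta[- \frac{\theta^{6}}{12} - \frac{\theta^{2}}{2}] = - \frac{\theta^{5}}{2} - \theta = f(\theta).
F(1) = - \frac{7}{12}; F(0) = 0.
Integral = F(1) - F(0) = - \frac{7}{12}.

Antiderivative: F(\theta) = - \frac{\theta^{6}}{12} - \frac{\theta^{2}}{2}; value = - \frac{7}{12}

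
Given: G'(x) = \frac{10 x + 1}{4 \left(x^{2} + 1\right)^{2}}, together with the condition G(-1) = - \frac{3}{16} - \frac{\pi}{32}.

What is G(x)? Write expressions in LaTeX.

Whatever form G(x) takes, its d/dx must return the stated G'(x).
A general antiderivative is \frac{x - 10}{8 x^{2} + 8} + \frac{\operatorname{atan}{\left(x \right)}}{8} + C.
The condition gives C = - \frac{3}{16} - \frac{\pi}{32} - (- \frac{11}{16} - \frac{\pi}{32}) = \frac{1}{2}.
So G(x) = \frac{x - 10}{8 x^{2} + 8} + \frac{\operatorname{atan}{\left(x \right)}}{8} + \frac{1}{2}.
Check: d/dx[\frac{x - 10}{8 x^{2} + 8} + \frac{\operatorname{atan}{\left(x \right)}}{8} + \frac{1}{2}] = \frac{10 x + 1}{4 x^{4} + 8 x^{2} + 4}, which equals G'(x).

G(x) = \frac{x - 10}{8 x^{2} + 8} + \frac{\operatorname{atan}{\left(x \right)}}{8} + \frac{1}{2}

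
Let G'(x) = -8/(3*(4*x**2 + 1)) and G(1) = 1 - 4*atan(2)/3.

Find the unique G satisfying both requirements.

For G(x) to be correct, d/dx[G] must agree with the stated G'(x) identically.
A general antiderivative is -4*atan(2*x)/3 + C.
The condition gives C = 1 - 4*atan(2)/3 - (-4*atan(2)/3) = 1.
So G(x) = 1 - 4*atan(2*x)/3.
Check: d/dx[1 - 4*atan(2*x)/3] = -8/(12*x**2 + 3), which equals G'(x).

G(x) = 1 - 4*atan(2*x)/3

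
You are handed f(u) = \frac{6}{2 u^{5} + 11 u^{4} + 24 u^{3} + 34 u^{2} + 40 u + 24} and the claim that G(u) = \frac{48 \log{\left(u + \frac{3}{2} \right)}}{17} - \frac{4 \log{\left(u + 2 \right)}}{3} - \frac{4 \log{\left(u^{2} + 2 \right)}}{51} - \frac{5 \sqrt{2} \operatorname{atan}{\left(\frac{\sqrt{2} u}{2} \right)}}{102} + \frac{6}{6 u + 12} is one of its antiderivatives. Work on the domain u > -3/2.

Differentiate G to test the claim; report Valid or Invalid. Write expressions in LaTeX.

Invalid: d/du[G] - f = \frac{4}{3 u + 6}, which is not 0.

d/du[G] = \frac{8 u^{4} + 28 u^{3} + 40 u^{2} + 56 u + 66}{6 u^{5} + 33 u^{4} + 72 u^{3} + 102 u^{2} + 120 u + 72}
d/du[G] - f(u) = \frac{4}{3 u + 6} != 0.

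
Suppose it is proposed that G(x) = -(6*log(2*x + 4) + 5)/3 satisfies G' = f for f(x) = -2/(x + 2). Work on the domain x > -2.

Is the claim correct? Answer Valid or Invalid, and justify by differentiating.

d/dx[G] = -2/(x + 2)
This equals f(x) exactly, so the claim holds.

Valid - the claim checks out under differentiation.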